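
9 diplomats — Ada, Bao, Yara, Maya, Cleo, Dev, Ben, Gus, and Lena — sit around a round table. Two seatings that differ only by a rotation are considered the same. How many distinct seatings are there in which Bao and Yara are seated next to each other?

Glue Bao and Yara into a block (2 internal orders). Seating 8 units around a circle gives (7)! arrangements.
So 2 × (7)! = 2 × 5040 = 10080.

10080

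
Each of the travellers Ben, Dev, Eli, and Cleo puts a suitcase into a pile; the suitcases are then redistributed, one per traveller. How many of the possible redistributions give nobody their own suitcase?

Let Aᵢ be the assignments in which traveller i gets their own suitcase. We want the size of the complement of A₁∪…∪A_4.
By inclusion–exclusion this is Σ_{j=0}^{4} (−1)^j C(4,j)·(4−j)!.
Computing: 24 − 24 + 12 − 4 + 1 = 9.

9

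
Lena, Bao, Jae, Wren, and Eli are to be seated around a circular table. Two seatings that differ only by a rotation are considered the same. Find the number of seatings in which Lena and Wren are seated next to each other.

12

Treat {Lena, Wren} as one unit (2 internal orders) and seat the resulting 4 units around the table: (3)! circular arrangements.
So 2 × (3)! = 2 × 6 = 12.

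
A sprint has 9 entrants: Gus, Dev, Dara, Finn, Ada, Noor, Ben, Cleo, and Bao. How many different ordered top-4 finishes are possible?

3024

This is an ordered selection of 4 from 9: P(9,4).
That gives 9 × 8 × 7 × 6 = 3024.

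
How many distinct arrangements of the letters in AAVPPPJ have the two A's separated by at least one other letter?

300

There are 7!/(3!·2!) = 420 arrangements of AAVPPPJ in total.
Arrangements with the A's together: treat AA as one letter, giving (6)!/(3!) = 120.
Hence 420 − 120 = 300.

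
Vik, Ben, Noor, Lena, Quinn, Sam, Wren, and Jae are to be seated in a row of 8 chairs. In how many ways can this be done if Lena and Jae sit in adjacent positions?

10080

Glue Lena and Jae into one block (2 internal orders), leaving 7 units to arrange in a row.
So the count is 2·(7)! = 10080.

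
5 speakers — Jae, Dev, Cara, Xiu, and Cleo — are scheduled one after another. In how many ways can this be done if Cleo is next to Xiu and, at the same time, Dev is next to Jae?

24

Treat {Cleo,Xiu} as one block (2 orders) and {Dev,Jae} as another (2 orders).
That leaves 3 units to arrange: 2 × 2 × 3! = 4 × 6 = 24.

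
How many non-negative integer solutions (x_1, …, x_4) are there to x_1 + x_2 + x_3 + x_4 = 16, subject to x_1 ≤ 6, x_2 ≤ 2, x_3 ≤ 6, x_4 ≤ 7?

46

By stars and bars, unrestricted non-negative solutions to x_1+…+x_4 = 16 number C(16+3,3) = 969.
Subtract solutions that violate a single cap (substitute x_i' = x_i − (cap_i+1)): x_1 ≥ 7 gives C(12,3) = 220; x_2 ≥ 3 gives C(16,3) = 560; x_3 ≥ 7 gives C(12,3) = 220; x_4 ≥ 8 gives C(11,3) = 165. Together 1165.
Add back pairs where two caps are both exceeded: 84 + 10 + 4 + 84 + 56 + 4 = 242.
By inclusion–exclusion the count is 969 − 1165 + 242 = 46.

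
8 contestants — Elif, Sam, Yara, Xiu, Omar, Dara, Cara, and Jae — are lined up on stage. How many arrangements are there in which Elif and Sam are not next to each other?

30240

There are 8! = 40320 arrangements in all. If Elif and Sam are adjacent, merging them into one block gives 2·(7)! = 10080 arrangements.
Complementary counting: 40320 − 10080 = 30240.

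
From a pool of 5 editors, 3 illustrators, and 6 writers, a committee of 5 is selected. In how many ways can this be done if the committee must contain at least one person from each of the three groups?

Unrestricted: C(14,5) = 2002 ways to pick any 5 of the 14.
Selections missing a whole group: no editors → C(9,5) = 126; no illustrators → C(11,5) = 462; no writers → C(8,5) = 56.
Add back selections omitting two groups (i.e. drawn from a single group): C(5,5) + C(3,5) + C(6,5) = 7.
By inclusion–exclusion: 2002 − 644 + 7 = 1365.

1365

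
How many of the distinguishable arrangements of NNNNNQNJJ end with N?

With the last slot taken by N, it remains to arrange the other 8 letters (NNNNQNJJ).
Those 8 letters have J appearing twice and N appearing 5 times, giving (8)!/(5!·2!) = 168.

168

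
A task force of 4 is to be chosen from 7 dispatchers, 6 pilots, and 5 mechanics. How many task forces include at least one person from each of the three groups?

1575

With no constraint there are C(18,4) = 3060 possible selections.
Selections missing a whole group: no dispatchers → C(11,4) = 330; no pilots → C(12,4) = 495; no mechanics → C(13,4) = 715.
Add back selections omitting two groups (i.e. drawn from a single group): C(7,4) + C(6,4) + C(5,4) = 55.
By inclusion–exclusion: 3060 − 1540 + 55 = 1575.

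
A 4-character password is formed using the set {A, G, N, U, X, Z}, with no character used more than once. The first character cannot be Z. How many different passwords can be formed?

The first character has 6−1 = 5 choices (anything except Z).
The remaining 3 characters are filled from the other 5 symbols without repetition: 5 × 4 × 3 = 60.
Total: 5 × 60 = 300.

300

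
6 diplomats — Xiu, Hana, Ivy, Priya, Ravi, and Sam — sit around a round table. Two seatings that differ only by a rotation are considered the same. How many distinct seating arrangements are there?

Around a circle, 6 distinct people have 6!/6 = (5)! = 120 rotationally distinct seatings.

120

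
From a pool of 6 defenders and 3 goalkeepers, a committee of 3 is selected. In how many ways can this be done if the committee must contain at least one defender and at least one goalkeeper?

With no constraint there are C(9,3) = 84 possible selections.
Subtract selections that omit an entire group: no defenders → C(3,3) = 1; no goalkeepers → C(6,3) = 20.
Both groups omitted at once is impossible, so 84 − 21 = 63.

63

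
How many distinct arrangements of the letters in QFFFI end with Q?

With the last slot taken by Q, it remains to arrange the other 4 letters (FFFI).
Those 4 letters have F appearing 3 times, giving (4)!/(3!) = 4.

4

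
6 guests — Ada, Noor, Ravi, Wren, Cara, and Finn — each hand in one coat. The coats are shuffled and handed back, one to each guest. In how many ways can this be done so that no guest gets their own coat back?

Count assignments avoiding every fixed point. For any j of the 6 guests fixed to their own coat, the other 6−j can be arranged in (6−j)! ways.
By inclusion–exclusion this is Σ_{j=0}^{6} (−1)^j C(6,j)·(6−j)!.
Computing: 720 − 720 + 360 − 120 + 30 − 6 + 1 = 265.

265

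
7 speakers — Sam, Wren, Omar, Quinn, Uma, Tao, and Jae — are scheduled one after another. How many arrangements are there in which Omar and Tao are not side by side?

3600

Of the 7! = 5040 arrangements, those with Omar and Tao adjacent number 2 × 6! = 1440 (treat the pair as a block with 2 internal orders).
Complementary counting: 5040 − 1440 = 3600.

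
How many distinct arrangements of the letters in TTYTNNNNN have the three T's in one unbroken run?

42

Treat the 3 copies of T as a single block. The multiset to arrange is then {TTT, N, N, N, N, N, Y}, 7 items in all.
That gives (7)!/(5!) = 42 arrangements.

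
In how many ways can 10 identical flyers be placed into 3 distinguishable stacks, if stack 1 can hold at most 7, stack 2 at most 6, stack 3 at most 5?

Without the upper bounds there are C(12,2) = 66 ways to split 10 among 3 stacks.
Subtract solutions that violate a single cap (substitute x_i' = x_i − (cap_i+1)): x_1 ≥ 8 gives C(4,2) = 6; x_2 ≥ 7 gives C(5,2) = 10; x_3 ≥ 6 gives C(6,2) = 15. Together 31.
No two caps can be exceeded simultaneously, so the pair terms are all 0.
By inclusion–exclusion the count is 66 − 31 + 0 = 35.

35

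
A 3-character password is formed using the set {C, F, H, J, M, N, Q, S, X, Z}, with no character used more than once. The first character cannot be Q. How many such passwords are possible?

648

The first character has 10−1 = 9 choices (anything except Q).
The remaining 2 characters are filled from the other 9 symbols without repetition: 9 × 8 = 72.
Total: 9 × 72 = 648.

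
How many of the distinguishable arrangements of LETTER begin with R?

Fix R in the first position and arrange the remaining 5 letters.
Those 5 letters have E appearing twice and T appearing twice, giving (5)!/(2!·2!) = 30.

30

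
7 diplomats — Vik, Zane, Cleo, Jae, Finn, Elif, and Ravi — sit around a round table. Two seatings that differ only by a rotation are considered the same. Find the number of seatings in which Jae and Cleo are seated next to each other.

240

Treat {Jae, Cleo} as one unit (2 internal orders) and seat the resulting 6 units around the table: (5)! circular arrangements.
So 2 × (5)! = 2 × 120 = 240.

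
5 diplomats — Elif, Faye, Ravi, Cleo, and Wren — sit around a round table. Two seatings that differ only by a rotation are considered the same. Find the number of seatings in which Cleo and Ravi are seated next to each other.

12

Treat {Cleo, Ravi} as one unit (2 internal orders) and seat the resulting 4 units around the table: (3)! circular arrangements.
So 2 × (3)! = 2 × 6 = 12.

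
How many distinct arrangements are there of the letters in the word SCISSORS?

1680

Letter multiplicities in SCISSORS: C×1, I×1, O×1, R×1, S×4.
Dividing 8! = 40320 by 4! = 24 for the repeated letters gives 1680.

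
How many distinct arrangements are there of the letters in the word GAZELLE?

1260

The 7 letters of GAZELLE have repeats: E appearing twice and L appearing twice.
So there are 7! / (2!·2!) = 1260 distinguishable arrangements.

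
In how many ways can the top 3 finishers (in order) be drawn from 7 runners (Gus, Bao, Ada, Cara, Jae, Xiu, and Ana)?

This is an ordered selection of 3 from 7: P(7,3).
That gives 7 × 6 × 5 = 210.

210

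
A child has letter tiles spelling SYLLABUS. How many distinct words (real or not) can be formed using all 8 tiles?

10080

The 8 letters of SYLLABUS have repeats: L appearing twice and S appearing twice.
So there are 8! / (2!·2!) = 10080 distinguishable arrangements.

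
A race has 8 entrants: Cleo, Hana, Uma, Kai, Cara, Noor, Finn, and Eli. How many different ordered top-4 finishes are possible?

1680

This is an ordered selection of 4 from 8: P(8,4).
That gives 8 × 7 × 6 × 5 = 1680.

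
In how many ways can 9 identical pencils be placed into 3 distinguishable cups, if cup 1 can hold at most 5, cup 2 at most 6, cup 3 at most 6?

33

By stars and bars, unrestricted non-negative solutions to x_1+…+x_3 = 9 number C(9+2,2) = 55.
Subtract solutions that violate a single cap (substitute x_i' = x_i − (cap_i+1)): x_1 ≥ 6 gives C(5,2) = 10; x_2 ≥ 7 gives C(4,2) = 6; x_3 ≥ 7 gives C(4,2) = 6. Together 22.
No two caps can be exceeded simultaneously, so the pair terms are all 0.
By inclusion–exclusion the count is 55 − 22 + 0 = 33.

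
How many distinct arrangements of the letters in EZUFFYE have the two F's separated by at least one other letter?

Total arrangements of EZUFFYE: 7!/(2!·2!) = 1260.
Arrangements with the F's together: treat FF as one letter, giving (6)!/(2!) = 360.
Subtracting, 1260 − 360 = 900 arrangements keep the F's apart.

900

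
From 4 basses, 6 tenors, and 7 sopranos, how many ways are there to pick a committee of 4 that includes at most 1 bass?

1859

Split by how many basses are chosen (0 through 1).
Sum: C(4,0)·C(13,4) + C(4,1)·C(13,3) = 715 + 1144 = 1859.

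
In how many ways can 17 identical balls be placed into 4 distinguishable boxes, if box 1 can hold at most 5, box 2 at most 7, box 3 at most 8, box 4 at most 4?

By stars and bars, unrestricted non-negative solutions to x_1+…+x_4 = 17 number C(17+3,3) = 1140.
Subtract solutions that violate a single cap (substitute x_i' = x_i − (cap_i+1)): x_1 ≥ 6 gives C(14,3) = 364; x_2 ≥ 8 gives C(12,3) = 220; x_3 ≥ 9 gives C(11,3) = 165; x_4 ≥ 5 gives C(15,3) = 455. Together 1204.
Add back pairs where two caps are both exceeded: 20 + 10 + 84 + 1 + 35 + 20 = 170.
By inclusion–exclusion the count is 1140 − 1204 + 170 = 106.

106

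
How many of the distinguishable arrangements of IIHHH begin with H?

With the first slot taken by H, it remains to arrange the other 4 letters (IIHH).
Those 4 letters have H appearing twice and I appearing twice, giving (4)!/(2!·2!) = 6.

6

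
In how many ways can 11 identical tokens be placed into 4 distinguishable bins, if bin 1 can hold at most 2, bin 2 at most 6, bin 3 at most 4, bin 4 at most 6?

Without the upper bounds there are C(14,3) = 364 ways to split 11 among 4 bins.
Subtract solutions that violate a single cap (substitute x_i' = x_i − (cap_i+1)): x_1 ≥ 3 gives C(11,3) = 165; x_2 ≥ 7 gives C(7,3) = 35; x_3 ≥ 5 gives C(9,3) = 84; x_4 ≥ 7 gives C(7,3) = 35. Together 319.
Add back pairs where two caps are both exceeded: 4 + 20 + 4 + 0 + 0 + 0 = 28.
By inclusion–exclusion the count is 364 − 319 + 28 = 73.

73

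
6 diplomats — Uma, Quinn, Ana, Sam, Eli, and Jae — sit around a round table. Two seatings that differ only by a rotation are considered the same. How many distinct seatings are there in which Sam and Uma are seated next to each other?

48

Glue Sam and Uma into a block (2 internal orders). Seating 5 units around a circle gives (4)! arrangements.
So 2 × (4)! = 2 × 24 = 48.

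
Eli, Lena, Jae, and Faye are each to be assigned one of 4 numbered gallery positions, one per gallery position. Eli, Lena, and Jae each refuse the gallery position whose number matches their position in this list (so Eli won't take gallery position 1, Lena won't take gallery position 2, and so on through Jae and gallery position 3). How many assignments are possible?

Let Aᵢ (for i ∈ {1, 2, 3}) be the placements that put person i in their forbidden gallery position. Any j of these fix j positions, leaving (4−j)! ways to fill the rest, and there are C(3,j) ways to pick which j.
By inclusion–exclusion, the number of valid placements is Σ_{j=0}^{3} (−1)^j C(3,j)·(4−j)!.
Computing: 24 − 18 + 6 − 1 = 11.

11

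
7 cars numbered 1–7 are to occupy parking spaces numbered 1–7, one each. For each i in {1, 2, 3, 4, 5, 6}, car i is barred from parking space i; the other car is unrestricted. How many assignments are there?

2119

Let Aᵢ (for 1 ≤ i ≤ 6) be the placements that put car i in its forbidden parking space. Any j of these fix j positions, leaving (7−j)! ways to fill the rest, and there are C(6,j) ways to pick which j.
By inclusion–exclusion, the number of valid placements is Σ_{j=0}^{6} (−1)^j C(6,j)·(7−j)!.
Computing: 5040 − 4320 + 1800 − 480 + 90 − 12 + 1 = 2119.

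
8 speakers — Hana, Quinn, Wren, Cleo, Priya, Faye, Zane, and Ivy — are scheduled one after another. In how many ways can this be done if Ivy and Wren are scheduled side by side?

10080

Treat {Ivy, Wren} as a single unit. There are 7 units to order, and the pair itself can be ordered 2 ways.
That gives 2 × 7! = 2 × 5040 = 10080.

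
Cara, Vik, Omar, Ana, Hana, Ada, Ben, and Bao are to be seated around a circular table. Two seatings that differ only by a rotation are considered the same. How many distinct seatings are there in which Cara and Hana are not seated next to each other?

All circular seatings of 8 people number (7)! = 5040.
Those with Cara next to Hana: fuse the pair into one unit and seat 7 units around a circle — 2·(6)! = 1440.
Subtracting, 5040 − 1440 = 3600.

3600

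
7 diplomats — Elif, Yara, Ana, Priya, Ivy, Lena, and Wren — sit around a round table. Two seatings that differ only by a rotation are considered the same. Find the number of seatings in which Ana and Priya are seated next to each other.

240

Glue Ana and Priya into a block (2 internal orders). Seating 6 units around a circle gives (5)! arrangements.
So 2 × (5)! = 2 × 120 = 240.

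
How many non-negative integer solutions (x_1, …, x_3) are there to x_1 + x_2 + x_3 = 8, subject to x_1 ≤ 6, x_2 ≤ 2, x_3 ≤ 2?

6

By stars and bars, unrestricted non-negative solutions to x_1+…+x_3 = 8 number C(8+2,2) = 45.
Subtract solutions that violate a single cap (substitute x_i' = x_i − (cap_i+1)): x_1 ≥ 7 gives C(3,2) = 3; x_2 ≥ 3 gives C(7,2) = 21; x_3 ≥ 3 gives C(7,2) = 21. Together 45.
Add back pairs where two caps are both exceeded: 0 + 0 + 6 = 6.
By inclusion–exclusion the count is 45 − 45 + 6 = 6.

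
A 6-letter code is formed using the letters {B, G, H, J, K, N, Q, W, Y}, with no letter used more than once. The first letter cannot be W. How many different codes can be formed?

53760

The first letter has 9−1 = 8 choices (anything except W).
The remaining 5 letters are filled from the other 8 symbols without repetition: 8 × 7 × 6 × 5 × 4 = 6720.
Total: 8 × 6720 = 53760.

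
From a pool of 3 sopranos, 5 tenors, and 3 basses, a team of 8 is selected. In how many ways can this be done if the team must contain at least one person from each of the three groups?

Unrestricted: C(11,8) = 165 ways to pick any 8 of the 11.
Subtract selections that omit an entire group: no sopranos → C(8,8) = 1; no tenors → C(6,8) = 0; no basses → C(8,8) = 1.
Add back selections omitting two groups (i.e. drawn from a single group): C(3,8) + C(5,8) + C(3,8) = 0.
By inclusion–exclusion: 165 − 2 + 0 = 163.

163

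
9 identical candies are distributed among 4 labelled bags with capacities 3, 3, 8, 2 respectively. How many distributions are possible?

47

By stars and bars, unrestricted non-negative solutions to x_1+…+x_4 = 9 number C(9+3,3) = 220.
Subtract solutions that violate a single cap (substitute x_i' = x_i − (cap_i+1)): x_1 ≥ 4 gives C(8,3) = 56; x_2 ≥ 4 gives C(8,3) = 56; x_3 ≥ 9 gives C(3,3) = 1; x_4 ≥ 3 gives C(9,3) = 84. Together 197.
Add back pairs where two caps are both exceeded: 4 + 0 + 10 + 0 + 10 + 0 = 24.
By inclusion–exclusion the count is 220 − 197 + 24 = 47.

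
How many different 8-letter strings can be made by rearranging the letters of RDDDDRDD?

The 8 letters of RDDDDRDD have repeats: D appearing 6 times and R appearing twice.
The number of distinct arrangements is 8!/(6!·2!) = 40320/1440 = 28.

28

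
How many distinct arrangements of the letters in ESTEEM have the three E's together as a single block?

24

Treat the 3 copies of E as a single block. The multiset to arrange is then {EEE, M, S, T}, 4 items in all.
All 4 items are distinct, so there are (4)! = 24 arrangements.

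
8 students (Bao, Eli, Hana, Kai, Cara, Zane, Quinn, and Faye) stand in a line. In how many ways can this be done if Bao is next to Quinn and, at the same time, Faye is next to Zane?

Treat {Bao,Quinn} as one block (2 orders) and {Faye,Zane} as another (2 orders).
That leaves 6 units to arrange: 2 × 2 × 6! = 4 × 720 = 2880.

2880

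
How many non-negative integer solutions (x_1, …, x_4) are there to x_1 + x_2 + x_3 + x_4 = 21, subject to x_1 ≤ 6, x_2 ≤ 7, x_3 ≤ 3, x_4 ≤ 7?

By stars and bars, unrestricted non-negative solutions to x_1+…+x_4 = 21 number C(21+3,3) = 2024.
Subtract solutions that violate a single cap (substitute x_i' = x_i − (cap_i+1)): x_1 ≥ 7 gives C(17,3) = 680; x_2 ≥ 8 gives C(16,3) = 560; x_3 ≥ 4 gives C(20,3) = 1140; x_4 ≥ 8 gives C(16,3) = 560. Together 2940.
Add back pairs where two caps are both exceeded: 84 + 286 + 84 + 220 + 56 + 220 = 950.
Subtract triples: 10 + 0 + 10 + 4 = 24.
By inclusion–exclusion the count is 2024 − 2940 + 950 − 24 = 10.

10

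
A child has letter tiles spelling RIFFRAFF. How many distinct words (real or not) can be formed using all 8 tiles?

840

Letter multiplicities in RIFFRAFF: A×1, F×4, I×1, R×2.
So there are 8! / (4!·2!) = 840 distinguishable arrangements.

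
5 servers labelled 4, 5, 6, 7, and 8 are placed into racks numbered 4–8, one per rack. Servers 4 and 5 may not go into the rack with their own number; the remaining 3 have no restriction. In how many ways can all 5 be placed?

Let Aᵢ (for i ∈ {4, 5}) be the placements that put server i in its forbidden rack. Any j of these fix j positions, leaving (5−j)! ways to fill the rest, and there are C(2,j) ways to pick which j.
By inclusion–exclusion, the number of valid placements is Σ_{j=0}^{2} (−1)^j C(2,j)·(5−j)!.
Computing: 120 − 48 + 6 = 78.

78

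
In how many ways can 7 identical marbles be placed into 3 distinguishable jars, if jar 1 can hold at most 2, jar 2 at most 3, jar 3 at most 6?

Ignoring the caps, the number of non-negative solutions to x_1+…+x_3 = 7 is C(9,2) = 36.
Subtract solutions that violate a single cap (substitute x_i' = x_i − (cap_i+1)): x_1 ≥ 3 gives C(6,2) = 15; x_2 ≥ 4 gives C(5,2) = 10; x_3 ≥ 7 gives C(2,2) = 1. Together 26.
Add back pairs where two caps are both exceeded: 1 + 0 + 0 = 1.
By inclusion–exclusion the count is 36 − 26 + 1 = 11.

11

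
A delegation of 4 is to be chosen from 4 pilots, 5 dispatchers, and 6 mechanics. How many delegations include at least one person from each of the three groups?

With no constraint there are C(15,4) = 1365 possible selections.
Selections missing a whole group: no pilots → C(11,4) = 330; no dispatchers → C(10,4) = 210; no mechanics → C(9,4) = 126.
Add back selections omitting two groups (i.e. drawn from a single group): C(4,4) + C(5,4) + C(6,4) = 21.
By inclusion–exclusion: 1365 − 666 + 21 = 720.

720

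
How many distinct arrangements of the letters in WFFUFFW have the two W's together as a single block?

Treat the 2 copies of W as a single block. The multiset to arrange is then {WW, F, F, F, F, U}, 6 items in all.
That gives (6)!/(4!) = 30 arrangements.

30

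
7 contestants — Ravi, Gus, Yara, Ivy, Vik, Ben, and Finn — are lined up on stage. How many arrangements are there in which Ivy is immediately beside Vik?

Treat {Ivy, Vik} as a single unit. There are 6 units to order, and the pair itself can be ordered 2 ways.
So the count is 2·(6)! = 1440.

1440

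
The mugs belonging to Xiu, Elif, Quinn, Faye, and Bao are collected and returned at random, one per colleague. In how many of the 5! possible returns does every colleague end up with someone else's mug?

Let Aᵢ be the assignments in which colleague i gets their own mug. We want the size of the complement of A₁∪…∪A_5.
By inclusion–exclusion this is Σ_{j=0}^{5} (−1)^j C(5,j)·(5−j)!.
Computing: 120 − 120 + 60 − 20 + 5 − 1 = 44.

44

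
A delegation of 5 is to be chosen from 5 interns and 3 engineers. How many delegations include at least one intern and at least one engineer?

Total 5-person selections from all 8: C(8,5) = 56.
Subtract selections that omit an entire group: no interns → C(3,5) = 0; no engineers → C(5,5) = 1.
Both groups omitted at once is impossible, so 56 − 1 = 55.

55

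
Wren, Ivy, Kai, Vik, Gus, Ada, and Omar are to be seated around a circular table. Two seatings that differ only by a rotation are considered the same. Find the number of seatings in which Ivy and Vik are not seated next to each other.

Without the restriction there are (6)! = 720 seatings.
Those with Ivy next to Vik: fuse the pair into one unit and seat 6 units around a circle — 2·(5)! = 240.
Subtracting, 720 − 240 = 480.

480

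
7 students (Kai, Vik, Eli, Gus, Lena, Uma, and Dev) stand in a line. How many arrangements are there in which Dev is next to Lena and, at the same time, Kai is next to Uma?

480

Treat {Dev,Lena} as one block (2 orders) and {Kai,Uma} as another (2 orders).
That leaves 5 units to arrange: 2 × 2 × 5! = 4 × 120 = 480.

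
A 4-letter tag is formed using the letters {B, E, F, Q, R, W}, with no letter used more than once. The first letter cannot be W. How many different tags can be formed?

300

The first letter has 6−1 = 5 choices (anything except W).
The remaining 3 letters are filled from the other 5 symbols without repetition: 5 × 4 × 3 = 60.
Total: 5 × 60 = 300.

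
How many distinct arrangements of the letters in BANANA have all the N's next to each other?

Treat the 2 copies of N as a single block. The multiset to arrange is then {NN, A, A, A, B}, 5 items in all.
That gives (5)!/(3!) = 20 arrangements.

20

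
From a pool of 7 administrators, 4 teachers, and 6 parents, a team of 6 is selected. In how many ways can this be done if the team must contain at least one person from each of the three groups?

9996

Unrestricted: C(17,6) = 12376 ways to pick any 6 of the 17.
Subtract selections that omit an entire group: no administrators → C(10,6) = 210; no teachers → C(13,6) = 1716; no parents → C(11,6) = 462.
Add back selections omitting two groups (i.e. drawn from a single group): C(7,6) + C(4,6) + C(6,6) = 8.
By inclusion–exclusion: 12376 − 2388 + 8 = 9996.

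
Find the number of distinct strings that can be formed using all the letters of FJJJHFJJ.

168

The 8 letters of FJJJHFJJ have repeats: F appearing twice and J appearing 5 times.
So there are 8! / (5!·2!) = 168 distinguishable arrangements.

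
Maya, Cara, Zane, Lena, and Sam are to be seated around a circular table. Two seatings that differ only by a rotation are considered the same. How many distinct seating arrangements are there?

Seat Maya anywhere (absorbing the rotational symmetry), then permute the other 4: (4)! = 24.

24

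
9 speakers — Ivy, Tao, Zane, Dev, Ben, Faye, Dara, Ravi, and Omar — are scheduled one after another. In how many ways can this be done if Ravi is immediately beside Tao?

80640

Glue Ravi and Tao into one block (2 internal orders), leaving 8 units to arrange in a row.
So the count is 2·(8)! = 80640.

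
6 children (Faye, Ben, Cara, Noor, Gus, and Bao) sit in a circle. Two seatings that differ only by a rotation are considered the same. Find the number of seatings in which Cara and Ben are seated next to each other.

Treat {Cara, Ben} as one unit (2 internal orders) and seat the resulting 5 units around the table: (4)! circular arrangements.
So 2 × (4)! = 2 × 24 = 48.

48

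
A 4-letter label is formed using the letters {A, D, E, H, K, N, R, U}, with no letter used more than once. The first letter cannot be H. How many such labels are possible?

1470

The first letter has 8−1 = 7 choices (anything except H).
The remaining 3 letters are filled from the other 7 symbols without repetition: 7 × 6 × 5 = 210.
Total: 7 × 210 = 1470.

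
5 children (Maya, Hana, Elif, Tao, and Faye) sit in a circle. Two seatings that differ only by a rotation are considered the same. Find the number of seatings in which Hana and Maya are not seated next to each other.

Without the restriction there are (4)! = 24 seatings.
Those with Hana next to Maya: fuse the pair into one unit and seat 4 units around a circle — 2·(3)! = 12.
Subtracting, 24 − 12 = 12.

12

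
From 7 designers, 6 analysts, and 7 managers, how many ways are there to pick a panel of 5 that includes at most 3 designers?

Split by how many designers are chosen (0 through 3).
Sum: C(7,0)·C(13,5) + C(7,1)·C(13,4) + C(7,2)·C(13,3) + C(7,3)·C(13,2) = 1287 + 5005 + 6006 + 2730 = 15028.

15028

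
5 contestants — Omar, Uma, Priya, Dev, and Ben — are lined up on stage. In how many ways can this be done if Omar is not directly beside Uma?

72

There are 5! = 120 arrangements in all. If Omar and Uma are adjacent, merging them into one block gives 2·(4)! = 48 arrangements.
Complementary counting: 120 − 48 = 72.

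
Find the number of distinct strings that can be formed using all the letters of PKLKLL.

60

PKLKLL has 6 letters with K appearing twice and L appearing 3 times.
Dividing 6! = 720 by 3!·2! = 12 for the repeated letters gives 60.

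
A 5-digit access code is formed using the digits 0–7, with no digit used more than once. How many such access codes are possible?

This is a permutation of 5 out of 8: P(8,5) = 8!/3!.
That product is 8 × 7 × 6 × 5 × 4 = 6720.

6720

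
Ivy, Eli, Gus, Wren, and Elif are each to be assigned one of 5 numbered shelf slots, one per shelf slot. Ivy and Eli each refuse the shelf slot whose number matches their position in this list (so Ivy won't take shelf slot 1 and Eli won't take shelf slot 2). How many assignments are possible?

Let Aᵢ (for i ∈ {1, 2}) be the placements that put person i in their forbidden shelf slot. Any j of these fix j positions, leaving (5−j)! ways to fill the rest, and there are C(2,j) ways to pick which j.
By inclusion–exclusion, the number of valid placements is Σ_{j=0}^{2} (−1)^j C(2,j)·(5−j)!.
Computing: 120 − 48 + 6 = 78.

78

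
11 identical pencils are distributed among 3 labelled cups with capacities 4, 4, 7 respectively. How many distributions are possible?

By stars and bars, unrestricted non-negative solutions to x_1+…+x_3 = 11 number C(11+2,2) = 78.
Subtract solutions that violate a single cap (substitute x_i' = x_i − (cap_i+1)): x_1 ≥ 5 gives C(8,2) = 28; x_2 ≥ 5 gives C(8,2) = 28; x_3 ≥ 8 gives C(5,2) = 10. Together 66.
Add back pairs where two caps are both exceeded: 3 + 0 + 0 = 3.
By inclusion–exclusion the count is 78 − 66 + 3 = 15.

15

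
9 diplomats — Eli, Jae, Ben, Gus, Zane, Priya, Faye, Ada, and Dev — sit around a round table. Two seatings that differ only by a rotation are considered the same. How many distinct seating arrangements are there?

Fix one person's seat to break rotational symmetry; the remaining 8 people can be arranged in (8)! = 40320 ways.

40320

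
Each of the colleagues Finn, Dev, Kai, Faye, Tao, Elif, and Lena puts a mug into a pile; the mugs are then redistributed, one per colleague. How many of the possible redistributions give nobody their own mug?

1854

Count assignments avoiding every fixed point. For any j of the 7 colleagues fixed to their own mug, the other 7−j can be arranged in (7−j)! ways.
By inclusion–exclusion this is Σ_{j=0}^{7} (−1)^j C(7,j)·(7−j)!.
Computing: 5040 − 5040 + 2520 − 840 + 210 − 42 + 7 − 1 = 1854.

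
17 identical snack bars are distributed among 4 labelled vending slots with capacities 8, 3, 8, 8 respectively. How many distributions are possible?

190

By stars and bars, unrestricted non-negative solutions to x_1+…+x_4 = 17 number C(17+3,3) = 1140.
Subtract solutions that violate a single cap (substitute x_i' = x_i − (cap_i+1)): x_1 ≥ 9 gives C(11,3) = 165; x_2 ≥ 4 gives C(16,3) = 560; x_3 ≥ 9 gives C(11,3) = 165; x_4 ≥ 9 gives C(11,3) = 165. Together 1055.
Add back pairs where two caps are both exceeded: 35 + 0 + 0 + 35 + 35 + 0 = 105.
By inclusion–exclusion the count is 1140 − 1055 + 105 = 190.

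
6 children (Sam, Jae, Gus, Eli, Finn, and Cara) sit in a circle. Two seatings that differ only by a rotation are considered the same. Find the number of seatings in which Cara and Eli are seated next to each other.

48

Glue Cara and Eli into a block (2 internal orders). Seating 5 units around a circle gives (4)! arrangements.
So 2 × (4)! = 2 × 24 = 48.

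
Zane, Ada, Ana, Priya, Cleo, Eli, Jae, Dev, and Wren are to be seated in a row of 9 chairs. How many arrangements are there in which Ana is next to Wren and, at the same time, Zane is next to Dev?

20160

Treat {Ana,Wren} as one block (2 orders) and {Zane,Dev} as another (2 orders).
That leaves 7 units to arrange: 2 × 2 × 7! = 4 × 5040 = 20160.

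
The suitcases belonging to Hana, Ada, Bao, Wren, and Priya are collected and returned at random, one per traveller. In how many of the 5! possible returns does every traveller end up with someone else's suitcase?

44

Count assignments avoiding every fixed point. For any j of the 5 travellers fixed to their own suitcase, the other 5−j can be arranged in (5−j)! ways.
By inclusion–exclusion this is Σ_{j=0}^{5} (−1)^j C(5,j)·(5−j)!.
Computing: 120 − 120 + 60 − 20 + 5 − 1 = 44.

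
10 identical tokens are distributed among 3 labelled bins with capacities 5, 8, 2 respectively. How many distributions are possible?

15

Without the upper bounds there are C(12,2) = 66 ways to split 10 among 3 bins.
Subtract solutions that violate a single cap (substitute x_i' = x_i − (cap_i+1)): x_1 ≥ 6 gives C(6,2) = 15; x_2 ≥ 9 gives C(3,2) = 3; x_3 ≥ 3 gives C(9,2) = 36. Together 54.
Add back pairs where two caps are both exceeded: 0 + 3 + 0 = 3.
By inclusion–exclusion the count is 66 − 54 + 3 = 15.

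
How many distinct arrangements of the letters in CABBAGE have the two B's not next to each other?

Total arrangements of CABBAGE: 7!/(2!·2!) = 1260.
Arrangements with the B's together: treat BB as one letter, giving (6)!/(2!) = 360.
Hence 1260 − 360 = 900.

900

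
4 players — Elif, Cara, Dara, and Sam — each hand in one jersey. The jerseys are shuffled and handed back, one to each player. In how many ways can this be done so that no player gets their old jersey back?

9

Count assignments avoiding every fixed point. For any j of the 4 players fixed to their old jersey, the other 4−j can be arranged in (4−j)! ways.
By inclusion–exclusion this is Σ_{j=0}^{4} (−1)^j C(4,j)·(4−j)!.
Computing: 24 − 24 + 12 − 4 + 1 = 9.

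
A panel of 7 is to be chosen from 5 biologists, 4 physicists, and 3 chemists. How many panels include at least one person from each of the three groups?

747

Unrestricted: C(12,7) = 792 ways to pick any 7 of the 12.
Selections missing a whole group: no biologists → C(7,7) = 1; no physicists → C(8,7) = 8; no chemists → C(9,7) = 36.
Add back selections omitting two groups (i.e. drawn from a single group): C(5,7) + C(4,7) + C(3,7) = 0.
By inclusion–exclusion: 792 − 45 + 0 = 747.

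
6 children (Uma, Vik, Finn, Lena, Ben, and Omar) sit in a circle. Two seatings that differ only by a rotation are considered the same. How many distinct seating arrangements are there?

Around a circle, 6 distinct people have 6!/6 = (5)! = 120 rotationally distinct seatings.

120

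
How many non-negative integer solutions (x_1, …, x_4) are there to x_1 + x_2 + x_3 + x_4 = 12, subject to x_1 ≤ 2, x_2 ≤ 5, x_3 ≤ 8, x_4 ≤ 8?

Ignoring the caps, the number of non-negative solutions to x_1+…+x_4 = 12 is C(15,3) = 455.
Subtract solutions that violate a single cap (substitute x_i' = x_i − (cap_i+1)): x_1 ≥ 3 gives C(12,3) = 220; x_2 ≥ 6 gives C(9,3) = 84; x_3 ≥ 9 gives C(6,3) = 20; x_4 ≥ 9 gives C(6,3) = 20. Together 344.
Add back pairs where two caps are both exceeded: 20 + 1 + 1 + 0 + 0 + 0 = 22.
By inclusion–exclusion the count is 455 − 344 + 22 = 133.

133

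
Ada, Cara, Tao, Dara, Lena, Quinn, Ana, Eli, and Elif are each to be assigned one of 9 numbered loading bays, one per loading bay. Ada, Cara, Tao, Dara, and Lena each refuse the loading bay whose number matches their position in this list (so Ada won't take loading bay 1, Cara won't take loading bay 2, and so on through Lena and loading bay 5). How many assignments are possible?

205056

Let Aᵢ (for 1 ≤ i ≤ 5) be the placements that put person i in their forbidden loading bay. Any j of these fix j positions, leaving (9−j)! ways to fill the rest, and there are C(5,j) ways to pick which j.
By inclusion–exclusion, the number of valid placements is Σ_{j=0}^{5} (−1)^j C(5,j)·(9−j)!.
Computing: 362880 − 201600 + 50400 − 7200 + 600 − 24 = 205056.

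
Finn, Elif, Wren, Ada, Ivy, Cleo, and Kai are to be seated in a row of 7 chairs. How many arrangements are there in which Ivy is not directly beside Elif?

Of the 7! = 5040 arrangements, those with Ivy and Elif adjacent number 2 × 6! = 1440 (treat the pair as a block with 2 internal orders).
Complementary counting: 5040 − 1440 = 3600.

3600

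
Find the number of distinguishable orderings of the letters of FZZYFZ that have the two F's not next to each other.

40

There are 6!/(3!·2!) = 60 arrangements of FZZYFZ in total.
Arrangements with the F's together: treat FF as one letter, giving (5)!/(3!) = 20.
Hence 60 − 20 = 40.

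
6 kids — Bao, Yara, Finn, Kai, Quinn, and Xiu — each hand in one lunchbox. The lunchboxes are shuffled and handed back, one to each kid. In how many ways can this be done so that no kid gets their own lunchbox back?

This is the derangement count D_6: permutations of 6 items with no fixed point.
By inclusion–exclusion this is Σ_{j=0}^{6} (−1)^j C(6,j)·(6−j)!.
Computing: 720 − 720 + 360 − 120 + 30 − 6 + 1 = 265.

265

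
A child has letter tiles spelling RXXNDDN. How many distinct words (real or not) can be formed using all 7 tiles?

630

Letter multiplicities in RXXNDDN: D×2, N×2, R×1, X×2.
So there are 7! / (2!·2!·2!) = 630 distinguishable arrangements.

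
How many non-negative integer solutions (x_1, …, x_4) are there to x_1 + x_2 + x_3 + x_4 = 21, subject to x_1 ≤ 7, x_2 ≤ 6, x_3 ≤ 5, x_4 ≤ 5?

By stars and bars, unrestricted non-negative solutions to x_1+…+x_4 = 21 number C(21+3,3) = 2024.
Subtract solutions that violate a single cap (substitute x_i' = x_i − (cap_i+1)): x_1 ≥ 8 gives C(16,3) = 560; x_2 ≥ 7 gives C(17,3) = 680; x_3 ≥ 6 gives C(18,3) = 816; x_4 ≥ 6 gives C(18,3) = 816. Together 2872.
Add back pairs where two caps are both exceeded: 84 + 120 + 120 + 165 + 165 + 220 = 874.
Subtract triples: 1 + 1 + 4 + 10 = 16.
By inclusion–exclusion the count is 2024 − 2872 + 874 − 16 = 10.

10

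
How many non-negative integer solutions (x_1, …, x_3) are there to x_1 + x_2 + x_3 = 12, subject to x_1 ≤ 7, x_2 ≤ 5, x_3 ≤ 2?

Ignoring the caps, the number of non-negative solutions to x_1+…+x_3 = 12 is C(14,2) = 91.
Subtract solutions that violate a single cap (substitute x_i' = x_i − (cap_i+1)): x_1 ≥ 8 gives C(6,2) = 15; x_2 ≥ 6 gives C(8,2) = 28; x_3 ≥ 3 gives C(11,2) = 55. Together 98.
Add back pairs where two caps are both exceeded: 0 + 3 + 10 = 13.
By inclusion–exclusion the count is 91 − 98 + 13 = 6.

6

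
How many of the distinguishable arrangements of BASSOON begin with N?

180

With the first slot taken by N, it remains to arrange the other 6 letters (BASSOO).
Those 6 letters have O appearing twice and S appearing twice, giving (6)!/(2!·2!) = 180.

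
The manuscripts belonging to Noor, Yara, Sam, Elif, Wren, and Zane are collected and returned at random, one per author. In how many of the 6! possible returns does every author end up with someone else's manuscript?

This is the derangement count D_6: permutations of 6 items with no fixed point.
By inclusion–exclusion this is Σ_{j=0}^{6} (−1)^j C(6,j)·(6−j)!.
Computing: 720 − 720 + 360 − 120 + 30 − 6 + 1 = 265.

265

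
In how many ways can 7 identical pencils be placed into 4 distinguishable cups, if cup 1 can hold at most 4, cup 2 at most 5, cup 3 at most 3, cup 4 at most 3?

Without the upper bounds there are C(10,3) = 120 ways to split 7 among 4 cups.
Subtract solutions that violate a single cap (substitute x_i' = x_i − (cap_i+1)): x_1 ≥ 5 gives C(5,3) = 10; x_2 ≥ 6 gives C(4,3) = 4; x_3 ≥ 4 gives C(6,3) = 20; x_4 ≥ 4 gives C(6,3) = 20. Together 54.
No two caps can be exceeded simultaneously, so the pair terms are all 0.
By inclusion–exclusion the count is 120 − 54 + 0 = 66.

66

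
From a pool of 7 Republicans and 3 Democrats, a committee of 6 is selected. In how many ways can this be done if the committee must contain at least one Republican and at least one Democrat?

203

Unrestricted: C(10,6) = 210 ways to pick any 6 of the 10.
Subtract selections that omit an entire group: no Republicans → C(3,6) = 0; no Democrats → C(7,6) = 7.
Both groups omitted at once is impossible, so 210 − 7 = 203.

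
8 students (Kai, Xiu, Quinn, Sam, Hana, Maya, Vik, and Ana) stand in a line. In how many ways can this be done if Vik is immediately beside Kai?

Place the 6 others and the Vik-Kai pair as 7 objects in a line; the pair has 2 internal arrangements.
That gives 2 × 7! = 2 × 5040 = 10080.

10080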